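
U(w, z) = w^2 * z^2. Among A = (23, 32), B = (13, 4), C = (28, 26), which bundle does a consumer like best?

Bundle A

Evaluate utility at each bundle:
U(A) = 541696.
U(B) = 2704.
U(C) = 529984.
Highest utility is A, so A ≻ C ≻ B.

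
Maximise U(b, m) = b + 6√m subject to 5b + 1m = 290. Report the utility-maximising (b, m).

b* = 13, m* = 225

MU_b = 1, MU_m = 6/(2√m).
MRS = 1 ÷ (6/(2√m)).
Tangency: set MRS = p_b/p_m = 5/1 = 5.
MRS depends only on m: (1/3)·√m = 5 ⇒ √m = 5/(1/3) = 15 ⇒ m* = 225.
From the budget, 5·b = 290 − 1·225 = 65, so b* = 13.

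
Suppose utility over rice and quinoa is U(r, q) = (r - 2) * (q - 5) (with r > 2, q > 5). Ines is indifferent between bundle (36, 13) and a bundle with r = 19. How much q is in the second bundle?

U(36, 13) = 272.
Set U(19, q) = 272 and solve.
With r = 19: (19 − 2) = 17, so (q − 5) = 272/17 = 16.
So q = 5 + 16 = 21.
Check: U(19, 21) = 272.

q = 21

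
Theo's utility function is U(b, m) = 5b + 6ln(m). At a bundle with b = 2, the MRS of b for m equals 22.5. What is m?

MU_b = 5, MU_m = 6/m.
MRS = 5 ÷ (6/m).
MRS depends only on m: (5/6)·m = 22.5 ⇒ m = 22.5/(5/6) = 27.

m = 27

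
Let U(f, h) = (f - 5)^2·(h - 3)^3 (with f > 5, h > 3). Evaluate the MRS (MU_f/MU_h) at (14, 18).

MU_f = 2·(f−5)·(h−3)^3, MU_h = 3·(f−5)^2·(h−3)^2.
MRS = (2/3)·(h−3)/(f−5).
At (14, 18): MRS = 10/9.
The indifference curve has slope −10/9 at this bundle.

MRS = 10/9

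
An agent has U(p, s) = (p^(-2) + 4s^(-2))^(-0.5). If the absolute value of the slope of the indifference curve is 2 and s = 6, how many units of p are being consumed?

For CES with ρ = -2, MRS = (1/4)·(s/p)^3.
Setting (1/4)·(6/p)^3 = 2 gives (6/p)^3 = 8, so 6/p = 2 and p = 3.

p = 3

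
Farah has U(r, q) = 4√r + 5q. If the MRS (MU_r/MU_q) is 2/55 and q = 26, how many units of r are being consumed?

r = 121

MU_r = 4/(2√r), MU_q = 5.
MRS = 4/(2√r) ÷ 5.
MRS depends only on r: 0.4/√r = 2/55 ⇒ √r = 0.4/(2/55) = 11 ⇒ r = 121.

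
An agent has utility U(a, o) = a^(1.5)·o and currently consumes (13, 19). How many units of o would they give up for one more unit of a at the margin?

MU_a = 1.5·√a·o and MU_o = a^(1.5).
MRS = MU_a/MU_o = (1.5)·o/a.
At (13, 19): MRS = 57/26.
That is, one extra unit of a is worth 57/26 units of o at the margin.

MRS = 57/26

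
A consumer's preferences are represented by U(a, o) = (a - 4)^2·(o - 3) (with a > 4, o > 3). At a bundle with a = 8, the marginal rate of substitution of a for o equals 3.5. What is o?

o = 10

MU_a = 2·(a−4)·(o−3), MU_o = (a−4)^2.
MRS = (2/1)·(o−3)/(a−4).
Substitute a = 8: MRS = (o − 3)/2. Setting this equal to 3.5 gives o − 3 = 3.5·2 = 7, so o = 10.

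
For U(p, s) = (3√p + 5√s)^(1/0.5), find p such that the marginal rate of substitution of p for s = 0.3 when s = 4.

For CES with ρ = 0.5, MRS = (3/5)·√(s/p).
Setting (3/5)·√(4/p) = 0.3 gives √(4/p) = 0.5, so 4/p = 0.25 and p = 16.

p = 16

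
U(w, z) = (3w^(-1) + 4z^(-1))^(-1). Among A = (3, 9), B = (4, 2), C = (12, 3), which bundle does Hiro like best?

Evaluate utility at each bundle:
U(A) = 0.692.
U(B) = 0.364.
U(C) = 0.632.
Highest utility is A, so A ≻ C ≻ B.

Bundle A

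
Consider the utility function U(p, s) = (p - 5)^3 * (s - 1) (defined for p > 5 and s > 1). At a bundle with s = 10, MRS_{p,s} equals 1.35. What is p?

MU_p = 3·(p−5)^2·(s−1), MU_s = (p−5)^3.
MRS = (3/1)·(s−1)/(p−5).
Substitute s = 10: MRS = 27/(p − 5). Setting this equal to 1.35 gives p − 5 = 27/1.35 = 20, so p = 25.

p = 25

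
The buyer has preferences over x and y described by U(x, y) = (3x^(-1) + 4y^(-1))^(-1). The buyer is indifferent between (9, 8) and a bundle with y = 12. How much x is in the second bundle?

x = 6

U depends on (x, y) only through S = 3x^(-1) + 4y^(-1), so equal utility means equal S. At (9, 8): S = 5/6.
With y = 12: 4·12^(-1) = 1/3, so 3x^(-1) = 5/6 − 1/3 = 0.5, i.e. x^(-1) = 1/6.
Hence x = 1/(1/6) = 6.
Check: U(6, 12) = 1.2.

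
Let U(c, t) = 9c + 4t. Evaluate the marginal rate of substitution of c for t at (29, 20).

MRS = 2.25

MU_c = 9, MU_t = 4, so MRS = 9/4 = 2.25 at every bundle.
At (29, 20): MRS = 2.25.
So at (29, 20) the consumer would give up 2.25 units of t for one more unit of c.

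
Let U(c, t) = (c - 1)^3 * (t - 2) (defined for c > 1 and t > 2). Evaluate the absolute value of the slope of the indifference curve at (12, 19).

MU_c = 3·(c−1)^2·(t−2), MU_t = (c−1)^3.
MRS = (3/1)·(t−2)/(c−1).
At (12, 19): MRS = 51/11.
That is, one extra unit of c is worth 51/11 units of t at the margin.

MRS = 51/11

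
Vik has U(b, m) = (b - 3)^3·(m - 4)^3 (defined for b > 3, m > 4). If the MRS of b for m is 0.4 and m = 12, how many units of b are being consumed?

MU_b = 3·(b−3)^2·(m−4)^3, MU_m = 3·(b−3)^3·(m−4)^2.
MRS = (m−4)/(b−3).
Substitute m = 12: MRS = 8/(b − 3). Setting this equal to 0.4 gives b − 3 = 8/0.4 = 20, so b = 23.

b = 23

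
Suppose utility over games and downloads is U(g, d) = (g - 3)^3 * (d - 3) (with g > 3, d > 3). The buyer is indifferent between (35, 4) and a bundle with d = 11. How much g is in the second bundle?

g = 19

U(35, 4) = 32768.
Set U(g, 11) = 32768 and solve.
With d = 11: (11 − 3) = 8, so (g − 3)^3 = 32768/8 = 4096.
Taking the cube root (with g > 3): g − 3 = 16, so g = 19.
Check: U(19, 11) = 32768.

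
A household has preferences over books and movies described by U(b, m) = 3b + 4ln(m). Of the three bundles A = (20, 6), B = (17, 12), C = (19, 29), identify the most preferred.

Bundle C

Evaluate utility at each bundle:
U(A) = 67.167.
U(B) = 60.940.
U(C) = 70.469.
Highest utility is C, so C ≻ A ≻ B.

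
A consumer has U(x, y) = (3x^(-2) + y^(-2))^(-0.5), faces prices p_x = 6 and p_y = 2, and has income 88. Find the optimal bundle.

x* = 11, y* = 11

For CES with ρ = -2, MRS = (3/1)·(y/x)^3.
Tangency: set MRS = p_x/p_y = 6/2 = 3.
So (y/x)^3 = 1; taking the cube root, y/x = 1, i.e. y = x.
Substitute into the budget 6·x + 2·y = 88: 8·x = 88, so x* = 11 and y* = 11.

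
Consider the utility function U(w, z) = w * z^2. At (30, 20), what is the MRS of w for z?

MU_w = z^2 and MU_z = 2·w·z.
MRS = MU_w/MU_z = (1/2)·z/w.
At (30, 20): MRS = 1/3.
So at (30, 20) the consumer would give up 1/3 units of z for one more unit of w.

MRS = 1/3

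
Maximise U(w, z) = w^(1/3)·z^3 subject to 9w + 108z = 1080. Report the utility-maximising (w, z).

MU_w = 1/3·w^(-2/3)·z^3 and MU_z = 3·w^(1/3)·z^2.
MRS = MU_w/MU_z = (1/9)·z/w.
Tangency: set MRS = p_w/p_z = 9/108 = 1/12.
So (1/9)·z/w = 1/12, i.e. z = 0.75·w.
Substitute into the budget 9·w + 108·z = 1080: 90·w = 1080, so w* = 12.
Then z* = 0.75·12 = 9.

w* = 12, z* = 9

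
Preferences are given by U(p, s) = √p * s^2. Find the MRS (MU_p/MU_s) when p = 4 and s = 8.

MRS = 0.5

MU_p = 0.5·p^(-0.5)·s^2 and MU_s = 2·√p·s.
MRS = MU_p/MU_s = (0.25)·s/p.
At (4, 8): MRS = 0.5.
The indifference curve has slope −0.5 at this bundle.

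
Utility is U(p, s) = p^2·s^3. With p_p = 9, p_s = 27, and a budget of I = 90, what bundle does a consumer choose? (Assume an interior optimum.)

p* = 4, s* = 2

MU_p = 2·p·s^3 and MU_s = 3·p^2·s^2.
MRS = MU_p/MU_s = (2/3)·s/p.
Tangency: set MRS = p_p/p_s = 9/27 = 1/3.
So (2/3)·s/p = 1/3, i.e. s = 0.5·p.
Substitute into the budget 9·p + 27·s = 90: 22.5·p = 90, so p* = 4.
Then s* = 0.5·4 = 2.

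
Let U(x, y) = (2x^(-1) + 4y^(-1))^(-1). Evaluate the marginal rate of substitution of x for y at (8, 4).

For CES with ρ = -1, MRS = (2/4)·(y/x)^2.
At (8, 4): MRS = 0.125.
So at (8, 4) the consumer would give up 0.125 units of y for one more unit of x.

MRS = 0.125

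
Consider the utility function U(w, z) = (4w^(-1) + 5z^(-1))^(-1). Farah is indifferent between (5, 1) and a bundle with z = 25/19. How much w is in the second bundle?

w = 2

U depends on (w, z) only through S = 4w^(-1) + 5z^(-1), so equal utility means equal S. At (5, 1): S = 5.8.
With z = 25/19: 5·(25/19)^(-1) = 3.8, so 4w^(-1) = 5.8 − 3.8 = 2, i.e. w^(-1) = 0.5.
Hence w = 1/0.5 = 2.
Check: U(2, 25/19) = 0.1724.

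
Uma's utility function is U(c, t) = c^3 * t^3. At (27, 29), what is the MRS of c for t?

MU_c = 3·c^2·t^3 and MU_t = 3·c^3·t^2.
MRS = MU_c/MU_t = t/c.
At (27, 29): MRS = 29/27.
That is, one extra unit of c is worth 29/27 units of t at the margin.

MRS = 29/27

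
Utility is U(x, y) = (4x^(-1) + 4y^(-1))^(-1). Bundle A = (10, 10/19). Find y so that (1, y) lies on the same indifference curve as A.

y = 1

U depends on (x, y) only through S = 4x^(-1) + 4y^(-1), so equal utility means equal S. At (10, 10/19): S = 8.
With x = 1: 4·1^(-1) = 4, so 4y^(-1) = 8 − 4 = 4, i.e. y^(-1) = 1.
Hence y = 1/1 = 1.
Check: U(1, 1) = 0.125.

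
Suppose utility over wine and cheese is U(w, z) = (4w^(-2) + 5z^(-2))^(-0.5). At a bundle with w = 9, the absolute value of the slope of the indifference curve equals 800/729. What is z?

For CES with ρ = -2, MRS = (4/5)·(z/w)^3.
Setting (4/5)·(z/9)^3 = 800/729 gives (z/9)^3 = 1000/729, so z/9 = 10/9 and z = 10.

z = 10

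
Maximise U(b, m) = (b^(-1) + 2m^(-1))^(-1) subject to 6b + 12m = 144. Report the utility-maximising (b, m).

For CES with ρ = -1, MRS = (1/2)·(m/b)^2.
Tangency: set MRS = p_b/p_m = 6/12 = 0.5.
So (m/b)^2 = 1; taking the square root, m/b = 1, i.e. m = b.
Substitute into the budget 6·b + 12·m = 144: 18·b = 144, so b* = 8 and m* = 8.

b* = 8, m* = 8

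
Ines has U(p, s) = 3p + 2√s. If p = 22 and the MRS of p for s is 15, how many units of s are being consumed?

MU_p = 3, MU_s = 2/(2√s).
MRS = 3 ÷ (2/(2√s)).
MRS depends only on s: 3·√s = 15 ⇒ √s = 15/3 = 5 ⇒ s = 25.

s = 25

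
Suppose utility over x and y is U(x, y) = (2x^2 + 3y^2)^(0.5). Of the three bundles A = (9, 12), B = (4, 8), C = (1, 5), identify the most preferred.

Bundle A

Evaluate utility at each bundle:
U(A) = 24.372.
U(B) = 14.967.
U(C) = 8.775.
Highest utility is A, so A ≻ B ≻ C.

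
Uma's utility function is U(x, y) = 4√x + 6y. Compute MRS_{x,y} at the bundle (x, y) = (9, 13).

MRS = 1/9

MU_x = 4/(2√x), MU_y = 6.
MRS = 4/(2√x) ÷ 6.
At (9, 13): MRS = 1/9.
So at (9, 13) the consumer would give up 1/9 units of y for one more unit of x.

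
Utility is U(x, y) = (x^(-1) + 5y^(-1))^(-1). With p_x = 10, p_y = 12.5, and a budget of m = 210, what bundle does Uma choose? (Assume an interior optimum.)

For CES with ρ = -1, MRS = (1/5)·(y/x)^2.
Tangency: set MRS = p_x/p_y = 10/12.5 = 0.8.
So (y/x)^2 = 4; taking the square root, y/x = 2, i.e. y = 2·x.
Substitute into the budget 10·x + 12.5·y = 210: 35·x = 210, so x* = 6 and y* = 2·6 = 12.

x* = 6, y* = 12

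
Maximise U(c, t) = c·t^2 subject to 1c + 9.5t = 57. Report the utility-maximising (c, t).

c* = 19, t* = 4

MU_c = t^2 and MU_t = 2·c·t.
MRS = MU_c/MU_t = (1/2)·t/c.
Tangency: set MRS = p_c/p_t = 1/9.5 = 2/19.
So (1/2)·t/c = 2/19, i.e. t = (4/19)·c.
Substitute into the budget 1·c + 9.5·t = 57: 3·c = 57, so c* = 19.
Then t* = (4/19)·19 = 4.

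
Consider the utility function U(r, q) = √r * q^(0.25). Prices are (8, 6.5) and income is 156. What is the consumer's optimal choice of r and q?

r* = 13, q* = 8

MU_r = 0.5·r^(-0.5)·q^(0.25) and MU_q = 0.25·√r·q^(-0.75).
MRS = MU_r/MU_q = (2)·q/r.
Tangency: set MRS = p_r/p_q = 8/6.5 = 16/13.
So (2)·q/r = 16/13, i.e. q = (8/13)·r.
Substitute into the budget 8·r + 6.5·q = 156: 12·r = 156, so r* = 13.
Then q* = (8/13)·13 = 8.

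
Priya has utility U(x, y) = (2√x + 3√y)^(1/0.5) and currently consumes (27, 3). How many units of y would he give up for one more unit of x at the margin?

For CES with ρ = 0.5, MRS = (2/3)·√(y/x).
At (27, 3): MRS = 2/9.
That is, one extra unit of x is worth 2/9 units of y at the margin.

MRS = 2/9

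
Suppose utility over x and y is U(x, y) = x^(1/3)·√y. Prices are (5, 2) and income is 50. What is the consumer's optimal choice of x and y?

MU_x = 1/3·x^(-2/3)·√y and MU_y = 0.5·x^(1/3)·y^(-0.5).
MRS = MU_x/MU_y = (2/3)·y/x.
Tangency: set MRS = p_x/p_y = 5/2 = 2.5.
So (2/3)·y/x = 2.5, i.e. y = 3.75·x.
Substitute into the budget 5·x + 2·y = 50: 12.5·x = 50, so x* = 4.
Then y* = 3.75·4 = 15.

x* = 4, y* = 15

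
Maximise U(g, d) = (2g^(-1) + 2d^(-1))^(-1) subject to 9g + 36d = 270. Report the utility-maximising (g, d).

g* = 10, d* = 5

For CES with ρ = -1, MRS = (d/g)^2.
Tangency: set MRS = p_g/p_d = 9/36 = 0.25.
So (d/g)^2 = 0.25; taking the square root, d/g = 0.5, i.e. d = 0.5·g.
Substitute into the budget 9·g + 36·d = 270: 27·g = 270, so g* = 10 and d* = 0.5·10 = 5.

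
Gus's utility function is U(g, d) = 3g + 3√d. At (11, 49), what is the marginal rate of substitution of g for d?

MU_g = 3, MU_d = 3/(2√d).
MRS = 3 ÷ (3/(2√d)).
At (11, 49): MRS = 14.
So at (11, 49) the consumer would give up 14 units of d for one more unit of g.

MRS = 14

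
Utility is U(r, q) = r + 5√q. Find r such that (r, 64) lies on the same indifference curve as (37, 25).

r = 22

U(37, 25) = 62.
Set U(r, 64) = 62 and solve.
With q = 64: √64 = 8, so r = 62 − 5·8 = 22.
Check: U(22, 64) = 62.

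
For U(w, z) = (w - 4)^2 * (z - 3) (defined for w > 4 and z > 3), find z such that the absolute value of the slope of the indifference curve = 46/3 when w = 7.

z = 26

MU_w = 2·(w−4)·(z−3), MU_z = (w−4)^2.
MRS = (2/1)·(z−3)/(w−4).
Substitute w = 7: MRS = (z − 3)/1.5. Setting this equal to 46/3 gives z − 3 = (46/3)·1.5 = 23, so z = 26.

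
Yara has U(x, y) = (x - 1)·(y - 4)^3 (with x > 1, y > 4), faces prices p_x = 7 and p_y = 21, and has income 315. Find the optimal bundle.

x* = 9, y* = 12

MU_x = (y−4)^3, MU_y = 3·(x−1)·(y−4)^2.
MRS = (1/3)·(y−4)/(x−1).
Tangency: set MRS = p_x/p_y = 7/21 = 1/3.
So (1/3)·(y − 4)/(x − 1) = 1/3, i.e. (y − 4) = (x − 1).
Rewrite the budget in excess-of-subsistence terms: 7·(x − 1) + 21·(y − 4) = 315 − 7·1 − 21·4 = 224.
Substituting, 28·(x − 1) = 224, so x − 1 = 8 and x* = 9.
Then y − 4 = 8, so y* = 12.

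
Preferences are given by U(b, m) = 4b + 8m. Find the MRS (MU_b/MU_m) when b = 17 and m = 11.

MU_b = 4, MU_m = 8, so MRS = 4/8 = 0.5 at every bundle.
At (17, 11): MRS = 0.5.
The indifference curve has slope −0.5 at this bundle.

MRS = 0.5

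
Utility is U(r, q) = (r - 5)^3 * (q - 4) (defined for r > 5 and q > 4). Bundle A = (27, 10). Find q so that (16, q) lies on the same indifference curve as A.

q = 52

U(27, 10) = 63888.
Set U(16, q) = 63888 and solve.
With r = 16: (16 − 5)^3 = 1331, so (q − 4) = 63888/1331 = 48.
So q = 4 + 48 = 52.
Check: U(16, 52) = 63888.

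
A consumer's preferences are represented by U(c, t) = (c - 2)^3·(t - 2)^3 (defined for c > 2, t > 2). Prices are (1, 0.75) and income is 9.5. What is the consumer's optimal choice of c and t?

c* = 5, t* = 6

MU_c = 3·(c−2)^2·(t−2)^3, MU_t = 3·(c−2)^3·(t−2)^2.
MRS = (t−2)/(c−2).
Tangency: set MRS = p_c/p_t = 1/0.75 = 4/3.
So (t − 2)/(c − 2) = 4/3, i.e. (t − 2) = (4/3)·(c − 2).
Rewrite the budget in excess-of-subsistence terms: 1·(c − 2) + 0.75·(t − 2) = 9.5 − 1·2 − 0.75·2 = 6.
Substituting, 2·(c − 2) = 6, so c − 2 = 3 and c* = 5.
Then t − 2 = (4/3)·3 = 4, so t* = 6.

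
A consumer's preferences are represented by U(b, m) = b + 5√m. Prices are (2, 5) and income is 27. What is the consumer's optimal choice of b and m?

b* = 11, m* = 1

MU_b = 1, MU_m = 5/(2√m).
MRS = 1 ÷ (5/(2√m)).
Tangency: set MRS = p_b/p_m = 2/5 = 0.4.
MRS depends only on m: 0.4·√m = 0.4 ⇒ √m = 0.4/0.4 = 1 ⇒ m* = 1.
From the budget, 2·b = 27 − 5·1 = 22, so b* = 11.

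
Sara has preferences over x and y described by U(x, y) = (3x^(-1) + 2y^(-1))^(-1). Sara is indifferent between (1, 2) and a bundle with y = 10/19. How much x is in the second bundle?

x = 15

U depends on (x, y) only through S = 3x^(-1) + 2y^(-1), so equal utility means equal S. At (1, 2): S = 4.
With y = 10/19: 2·(10/19)^(-1) = 3.8, so 3x^(-1) = 4 − 3.8 = 0.2, i.e. x^(-1) = 1/15.
Hence x = 1/(1/15) = 15.
Check: U(15, 10/19) = 0.25.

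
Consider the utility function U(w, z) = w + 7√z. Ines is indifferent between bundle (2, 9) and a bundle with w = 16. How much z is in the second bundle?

z = 1

U(2, 9) = 23.
Set U(16, z) = 23 and solve.
With w = 16: 7√z = 23 − 16 = 7, so √z = 1 and z = 1.
Check: U(16, 1) = 23.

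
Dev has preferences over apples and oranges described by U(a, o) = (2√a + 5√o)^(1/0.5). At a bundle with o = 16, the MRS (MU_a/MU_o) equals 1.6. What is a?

a = 1

For CES with ρ = 0.5, MRS = (2/5)·√(o/a).
Setting (2/5)·√(16/a) = 1.6 gives √(16/a) = 4, so 16/a = 16 and a = 1.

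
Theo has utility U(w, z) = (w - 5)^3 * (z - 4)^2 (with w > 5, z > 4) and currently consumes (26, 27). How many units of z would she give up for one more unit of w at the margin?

MU_w = 3·(w−5)^2·(z−4)^2, MU_z = 2·(w−5)^3·(z−4).
MRS = (3/2)·(z−4)/(w−5).
At (26, 27): MRS = 23/14.
So at (26, 27) the consumer would give up 23/14 units of z for one more unit of w.

MRS = 23/14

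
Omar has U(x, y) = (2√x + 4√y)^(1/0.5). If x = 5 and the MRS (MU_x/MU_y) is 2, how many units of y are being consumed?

y = 80

For CES with ρ = 0.5, MRS = (2/4)·√(y/x).
Setting (2/4)·√(y/5) = 2 gives √(y/5) = 4, so y/5 = 16 and y = 80.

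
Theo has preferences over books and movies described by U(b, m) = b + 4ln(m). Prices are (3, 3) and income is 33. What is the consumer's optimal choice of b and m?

MU_b = 1, MU_m = 4/m.
MRS = 1 ÷ (4/m).
Tangency: set MRS = p_b/p_m = 3/3 = 1.
MRS depends only on m: 0.25·m = 1 ⇒ m* = 1/0.25 = 4.
From the budget, 3·b = 33 − 3·4 = 21, so b* = 7.

b* = 7, m* = 4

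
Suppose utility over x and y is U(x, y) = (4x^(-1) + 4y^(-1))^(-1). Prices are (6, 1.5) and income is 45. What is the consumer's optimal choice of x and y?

For CES with ρ = -1, MRS = (y/x)^2.
Tangency: set MRS = p_x/p_y = 6/1.5 = 4.
So (y/x)^2 = 4; taking the square root, y/x = 2, i.e. y = 2·x.
Substitute into the budget 6·x + 1.5·y = 45: 9·x = 45, so x* = 5 and y* = 2·5 = 10.

x* = 5, y* = 10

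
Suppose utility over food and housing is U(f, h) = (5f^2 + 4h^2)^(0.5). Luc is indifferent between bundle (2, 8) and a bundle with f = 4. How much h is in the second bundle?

U depends on (f, h) only through S = 5f^2 + 4h^2, so equal utility means equal S. At (2, 8): S = 276.
With f = 4: 5·4^2 = 80, so 4h^2 = 276 − 80 = 196, i.e. h^2 = 49.
Hence h = √49 = 7.
Check: U(4, 7) = 16.6132.

h = 7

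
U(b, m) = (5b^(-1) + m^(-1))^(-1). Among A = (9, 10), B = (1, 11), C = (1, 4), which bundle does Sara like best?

Evaluate utility at each bundle:
U(A) = 1.525.
U(B) = 0.196.
U(C) = 0.190.
Highest utility is A, so A ≻ B ≻ C.

Bundle A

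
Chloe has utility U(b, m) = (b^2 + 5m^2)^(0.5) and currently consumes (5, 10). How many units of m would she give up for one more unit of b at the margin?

MRS = 0.1

For CES with ρ = 2, MRS = (1/5)·(m/b)^(-1).
At (5, 10): MRS = 0.1.
So at (5, 10) the consumer would give up 0.1 units of m for one more unit of b.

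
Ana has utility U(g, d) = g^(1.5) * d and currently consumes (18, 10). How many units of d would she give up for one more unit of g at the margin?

MU_g = 1.5·√g·d and MU_d = g^(1.5).
MRS = MU_g/MU_d = (1.5)·d/g.
At (18, 10): MRS = 5/6.
That is, one extra unit of g is worth 5/6 units of d at the margin.

MRS = 5/6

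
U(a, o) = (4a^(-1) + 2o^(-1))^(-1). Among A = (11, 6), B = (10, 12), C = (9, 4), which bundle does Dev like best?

Bundle B

Evaluate utility at each bundle:
U(A) = 1.435.
U(B) = 1.765.
U(C) = 1.059.
Highest utility is B, so B ≻ A ≻ C.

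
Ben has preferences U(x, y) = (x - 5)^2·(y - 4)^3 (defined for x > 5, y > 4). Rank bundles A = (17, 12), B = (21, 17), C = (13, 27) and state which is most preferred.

Evaluate utility at each bundle:
U(A) = 73728.
U(B) = 562432.
U(C) = 778688.
Highest utility is C, so C ≻ B ≻ A.

Bundle C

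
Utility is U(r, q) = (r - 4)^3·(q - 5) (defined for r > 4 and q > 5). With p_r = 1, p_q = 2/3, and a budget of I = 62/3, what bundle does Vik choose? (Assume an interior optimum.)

r* = 14, q* = 10

MU_r = 3·(r−4)^2·(q−5), MU_q = (r−4)^3.
MRS = (3/1)·(q−5)/(r−4).
Tangency: set MRS = p_r/p_q = 1/(2/3) = 1.5.
So (3/1)·(q − 5)/(r − 4) = 1.5, i.e. (q − 5) = 0.5·(r − 4).
Rewrite the budget in excess-of-subsistence terms: 1·(r − 4) + (2/3)·(q − 5) = 62/3 − 1·4 − (2/3)·5 = 40/3.
Substituting, (4/3)·(r − 4) = 40/3, so r − 4 = 10 and r* = 14.
Then q − 5 = 0.5·10 = 5, so q* = 10.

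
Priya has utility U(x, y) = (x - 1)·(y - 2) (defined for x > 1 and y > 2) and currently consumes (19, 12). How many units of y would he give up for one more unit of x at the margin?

MU_x = (y−2), MU_y = (x−1).
MRS = (y−2)/(x−1).
At (19, 12): MRS = 5/9.
That is, one extra unit of x is worth 5/9 units of y at the margin.

MRS = 5/9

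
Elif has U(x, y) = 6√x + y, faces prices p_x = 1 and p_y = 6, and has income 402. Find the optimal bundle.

x* = 324, y* = 13

MU_x = 6/(2√x), MU_y = 1.
MRS = 6/(2√x) ÷ 1.
Tangency: set MRS = p_x/p_y = 1/6.
MRS depends only on x: 3/√x = 1/6 ⇒ √x = 3/(1/6) = 18 ⇒ x* = 324.
From the budget, 6·y = 402 − 1·324 = 78, so y* = 13.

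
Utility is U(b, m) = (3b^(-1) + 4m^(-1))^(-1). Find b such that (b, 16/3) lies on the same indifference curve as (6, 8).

b = 12

U depends on (b, m) only through S = 3b^(-1) + 4m^(-1), so equal utility means equal S. At (6, 8): S = 1.
With m = 16/3: 4·(16/3)^(-1) = 0.75, so 3b^(-1) = 1 − 0.75 = 0.25, i.e. b^(-1) = 1/12.
Hence b = 1/(1/12) = 12.
Check: U(12, 16/3) = 1.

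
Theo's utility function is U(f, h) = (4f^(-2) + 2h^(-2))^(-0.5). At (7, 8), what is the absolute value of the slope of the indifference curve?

For CES with ρ = -2, MRS = (4/2)·(h/f)^3.
At (7, 8): MRS = 1024/343.
The indifference curve has slope −1024/343 at this bundle.

MRS = 1024/343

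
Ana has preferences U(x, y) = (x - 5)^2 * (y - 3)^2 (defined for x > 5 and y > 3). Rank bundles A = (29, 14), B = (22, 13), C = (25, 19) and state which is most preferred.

Bundle C

Evaluate utility at each bundle:
U(A) = 69696.
U(B) = 28900.
U(C) = 102400.
Highest utility is C, so C ≻ A ≻ B.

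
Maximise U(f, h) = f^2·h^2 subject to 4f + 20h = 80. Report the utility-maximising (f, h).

f* = 10, h* = 2

MU_f = 2·f·h^2 and MU_h = 2·f^2·h.
MRS = MU_f/MU_h = h/f.
Tangency: set MRS = p_f/p_h = 4/20 = 0.2.
So h/f = 0.2, i.e. h = 0.2·f.
Substitute into the budget 4·f + 20·h = 80: 8·f = 80, so f* = 10.
Then h* = 0.2·10 = 2.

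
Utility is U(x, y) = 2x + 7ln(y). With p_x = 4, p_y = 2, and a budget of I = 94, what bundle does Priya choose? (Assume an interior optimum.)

x* = 20, y* = 7

MU_x = 2, MU_y = 7/y.
MRS = 2 ÷ (7/y).
Tangency: set MRS = p_x/p_y = 4/2 = 2.
MRS depends only on y: (2/7)·y = 2 ⇒ y* = 2/(2/7) = 7.
From the budget, 4·x = 94 − 2·7 = 80, so x* = 20.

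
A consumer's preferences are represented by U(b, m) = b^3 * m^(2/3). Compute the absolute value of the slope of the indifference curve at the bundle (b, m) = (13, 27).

MU_b = 3·b^2·m^(2/3) and MU_m = 2/3·b^3·m^(-1/3).
MRS = MU_b/MU_m = (4.5)·m/b.
At (13, 27): MRS = 243/26.
That is, one extra unit of b is worth 243/26 units of m at the margin.

MRS = 243/26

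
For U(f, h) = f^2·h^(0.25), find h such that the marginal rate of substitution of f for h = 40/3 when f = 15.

MU_f = 2·f·h^(0.25) and MU_h = 0.25·f^2·h^(-0.75).
MRS = MU_f/MU_h = (8)·h/f.
Substitute f = 15: MRS = h/1.875. Setting h/1.875 = 40/3 gives h = (40/3)·1.875 = 25.

h = 25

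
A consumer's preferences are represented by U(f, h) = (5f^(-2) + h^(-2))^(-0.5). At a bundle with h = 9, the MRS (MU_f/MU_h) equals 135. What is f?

For CES with ρ = -2, MRS = (5/1)·(h/f)^3.
Setting (5/1)·(9/f)^3 = 135 gives (9/f)^3 = 27, so 9/f = 3 and f = 3.

f = 3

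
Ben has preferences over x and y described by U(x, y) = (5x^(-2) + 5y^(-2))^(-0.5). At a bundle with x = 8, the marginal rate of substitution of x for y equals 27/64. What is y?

y = 6

For CES with ρ = -2, MRS = (y/x)^3.
Setting (y/8)^3 = 27/64 gives y/8 = 0.75 and y = 6.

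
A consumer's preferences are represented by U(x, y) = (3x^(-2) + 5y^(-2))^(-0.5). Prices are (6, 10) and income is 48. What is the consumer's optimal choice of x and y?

For CES with ρ = -2, MRS = (3/5)·(y/x)^3.
Tangency: set MRS = p_x/p_y = 6/10 = 0.6.
So (y/x)^3 = 1; taking the cube root, y/x = 1, i.e. y = x.
Substitute into the budget 6·x + 10·y = 48: 16·x = 48, so x* = 3 and y* = 3.

x* = 3, y* = 3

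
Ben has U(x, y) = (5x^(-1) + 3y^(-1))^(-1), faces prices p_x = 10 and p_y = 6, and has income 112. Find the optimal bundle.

x* = 7, y* = 7

For CES with ρ = -1, MRS = (5/3)·(y/x)^2.
Tangency: set MRS = p_x/p_y = 10/6 = 5/3.
So (y/x)^2 = 1; taking the square root, y/x = 1, i.e. y = x.
Substitute into the budget 10·x + 6·y = 112: 16·x = 112, so x* = 7 and y* = 7.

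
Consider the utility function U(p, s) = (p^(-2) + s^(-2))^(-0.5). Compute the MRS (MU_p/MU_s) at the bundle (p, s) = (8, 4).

MRS = 0.125

For CES with ρ = -2, MRS = (s/p)^3.
At (8, 4): MRS = 0.125.
So at (8, 4) the consumer would give up 0.125 units of s for one more unit of p.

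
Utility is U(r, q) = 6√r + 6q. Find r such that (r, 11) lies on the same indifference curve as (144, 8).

r = 81

U(144, 8) = 120.
Set U(r, 11) = 120 and solve.
With q = 11: 6√r = 120 − 6·11 = 54, so √r = 9 and r = 81.
Check: U(81, 11) = 120.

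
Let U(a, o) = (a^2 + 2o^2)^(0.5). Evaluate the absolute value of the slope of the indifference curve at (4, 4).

For CES with ρ = 2, MRS = (1/2)·(o/a)^(-1).
At (4, 4): MRS = 0.5.
The indifference curve has slope −0.5 at this bundle.

MRS = 0.5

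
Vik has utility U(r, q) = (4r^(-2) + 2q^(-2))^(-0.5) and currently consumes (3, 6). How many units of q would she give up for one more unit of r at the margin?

MRS = 16

For CES with ρ = -2, MRS = (4/2)·(q/r)^3.
At (3, 6): MRS = 16.
So at (3, 6) the consumer would give up 16 units of q for one more unit of r.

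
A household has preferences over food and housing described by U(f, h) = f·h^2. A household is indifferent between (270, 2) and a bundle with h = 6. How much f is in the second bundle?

f = 30

U(270, 2) = 1080.
Set U(f, 6) = 1080 and solve.
With h = 6: 6^2 = 36, so f = 1080/36 = 30.
Check: U(30, 6) = 1080.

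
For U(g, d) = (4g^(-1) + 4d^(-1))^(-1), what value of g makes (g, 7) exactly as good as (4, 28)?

U depends on (g, d) only through S = 4g^(-1) + 4d^(-1), so equal utility means equal S. At (4, 28): S = 8/7.
With d = 7: 4·7^(-1) = 4/7, so 4g^(-1) = 8/7 − 4/7 = 4/7, i.e. g^(-1) = 1/7.
Hence g = 1/(1/7) = 7.
Check: U(7, 7) = 0.875.

g = 7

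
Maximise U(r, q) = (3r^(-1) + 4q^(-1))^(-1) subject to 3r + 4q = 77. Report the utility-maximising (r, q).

For CES with ρ = -1, MRS = (3/4)·(q/r)^2.
Tangency: set MRS = p_r/p_q = 3/4 = 0.75.
So (q/r)^2 = 1; taking the square root, q/r = 1, i.e. q = r.
Substitute into the budget 3·r + 4·q = 77: 7·r = 77, so r* = 11 and q* = 11.

r* = 11, q* = 11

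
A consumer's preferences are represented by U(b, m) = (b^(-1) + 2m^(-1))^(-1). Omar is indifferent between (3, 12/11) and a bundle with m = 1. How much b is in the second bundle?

b = 6

U depends on (b, m) only through S = b^(-1) + 2m^(-1), so equal utility means equal S. At (3, 12/11): S = 13/6.
With m = 1: 2·1^(-1) = 2, so b^(-1) = 13/6 − 2 = 1/6.
Hence b = 1/(1/6) = 6.
Check: U(6, 1) = 0.4615.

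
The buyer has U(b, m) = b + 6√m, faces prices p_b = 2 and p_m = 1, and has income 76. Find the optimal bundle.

MU_b = 1, MU_m = 6/(2√m).
MRS = 1 ÷ (6/(2√m)).
Tangency: set MRS = p_b/p_m = 2/1 = 2.
MRS depends only on m: (1/3)·√m = 2 ⇒ √m = 2/(1/3) = 6 ⇒ m* = 36.
From the budget, 2·b = 76 − 1·36 = 40, so b* = 20.

b* = 20, m* = 36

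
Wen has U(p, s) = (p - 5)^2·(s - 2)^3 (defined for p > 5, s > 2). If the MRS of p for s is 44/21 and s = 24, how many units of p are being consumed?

p = 12

MU_p = 2·(p−5)·(s−2)^3, MU_s = 3·(p−5)^2·(s−2)^2.
MRS = (2/3)·(s−2)/(p−5).
Substitute s = 24: MRS = (44/3)/(p − 5). Setting this equal to 44/21 gives p − 5 = (44/3)/(44/21) = 7, so p = 12.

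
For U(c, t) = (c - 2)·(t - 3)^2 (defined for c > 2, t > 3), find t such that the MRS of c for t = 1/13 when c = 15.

MU_c = (t−3)^2, MU_t = 2·(c−2)·(t−3).
MRS = (1/2)·(t−3)/(c−2).
Substitute c = 15: MRS = (t − 3)/26. Setting this equal to 1/13 gives t − 3 = (1/13)·26 = 2, so t = 5.

t = 5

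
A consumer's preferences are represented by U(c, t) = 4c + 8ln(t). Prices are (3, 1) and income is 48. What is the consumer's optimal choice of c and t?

MU_c = 4, MU_t = 8/t.
MRS = 4 ÷ (8/t).
Tangency: set MRS = p_c/p_t = 3/1 = 3.
MRS depends only on t: 0.5·t = 3 ⇒ t* = 3/0.5 = 6.
From the budget, 3·c = 48 − 1·6 = 42, so c* = 14.

c* = 14, t* = 6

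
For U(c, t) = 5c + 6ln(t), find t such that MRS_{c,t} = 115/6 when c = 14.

MU_c = 5, MU_t = 6/t.
MRS = 5 ÷ (6/t).
MRS depends only on t: (5/6)·t = 115/6 ⇒ t = (115/6)/(5/6) = 23.

t = 23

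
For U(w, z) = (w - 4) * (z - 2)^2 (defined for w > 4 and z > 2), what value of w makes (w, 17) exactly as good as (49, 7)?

w = 9

U(49, 7) = 1125.
Set U(w, 17) = 1125 and solve.
With z = 17: (17 − 2)^2 = 225, so (w − 4) = 1125/225 = 5.
So w = 4 + 5 = 9.
Check: U(9, 17) = 1125.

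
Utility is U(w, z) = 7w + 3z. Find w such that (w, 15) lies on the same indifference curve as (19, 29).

U(19, 29) = 220.
Set U(w, 15) = 220 and solve.
7w + 3·15 = 220 ⇒ 7w = 175 ⇒ w = 25.
Check: U(25, 15) = 220.

w = 25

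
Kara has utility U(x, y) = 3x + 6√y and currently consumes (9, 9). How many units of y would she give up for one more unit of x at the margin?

MU_x = 3, MU_y = 6/(2√y).
MRS = 3 ÷ (6/(2√y)).
At (9, 9): MRS = 3.
The indifference curve has slope −3 at this bundle.

MRS = 3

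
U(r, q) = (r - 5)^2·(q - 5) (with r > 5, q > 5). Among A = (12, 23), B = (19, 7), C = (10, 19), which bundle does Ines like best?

Evaluate utility at each bundle:
U(A) = 882.
U(B) = 392.
U(C) = 350.
Highest utility is A, so A ≻ B ≻ C.

Bundle A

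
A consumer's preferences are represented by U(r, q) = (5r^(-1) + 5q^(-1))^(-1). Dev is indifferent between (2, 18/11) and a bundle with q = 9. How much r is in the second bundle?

U depends on (r, q) only through S = 5r^(-1) + 5q^(-1), so equal utility means equal S. At (2, 18/11): S = 50/9.
With q = 9: 5·9^(-1) = 5/9, so 5r^(-1) = 50/9 − 5/9 = 5, i.e. r^(-1) = 1.
Hence r = 1/1 = 1.
Check: U(1, 9) = 0.18.

r = 1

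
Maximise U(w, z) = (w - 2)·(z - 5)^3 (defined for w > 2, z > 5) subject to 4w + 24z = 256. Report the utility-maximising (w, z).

w* = 10, z* = 9

MU_w = (z−5)^3, MU_z = 3·(w−2)·(z−5)^2.
MRS = (1/3)·(z−5)/(w−2).
Tangency: set MRS = p_w/p_z = 4/24 = 1/6.
So (1/3)·(z − 5)/(w − 2) = 1/6, i.e. (z − 5) = 0.5·(w − 2).
Rewrite the budget in excess-of-subsistence terms: 4·(w − 2) + 24·(z − 5) = 256 − 4·2 − 24·5 = 128.
Substituting, 16·(w − 2) = 128, so w − 2 = 8 and w* = 10.
Then z − 5 = 0.5·8 = 4, so z* = 9.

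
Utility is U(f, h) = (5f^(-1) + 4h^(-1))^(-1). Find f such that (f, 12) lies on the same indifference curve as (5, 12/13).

f = 1

U depends on (f, h) only through S = 5f^(-1) + 4h^(-1), so equal utility means equal S. At (5, 12/13): S = 16/3.
With h = 12: 4·12^(-1) = 1/3, so 5f^(-1) = 16/3 − 1/3 = 5, i.e. f^(-1) = 1.
Hence f = 1/1 = 1.
Check: U(1, 12) = 0.1875.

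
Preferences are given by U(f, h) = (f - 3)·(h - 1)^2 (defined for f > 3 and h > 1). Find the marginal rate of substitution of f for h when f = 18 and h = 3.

MRS = 1/15

MU_f = (h−1)^2, MU_h = 2·(f−3)·(h−1).
MRS = (1/2)·(h−1)/(f−3).
At (18, 3): MRS = 1/15.
So at (18, 3) the consumer would give up 1/15 units of h for one more unit of f.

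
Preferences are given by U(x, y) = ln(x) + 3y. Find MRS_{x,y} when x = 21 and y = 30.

MU_x = 1/x, MU_y = 3.
MRS = 1/x ÷ 3.
At (21, 30): MRS = 1/63.
So at (21, 30) the consumer would give up 1/63 units of y for one more unit of x.

MRS = 1/63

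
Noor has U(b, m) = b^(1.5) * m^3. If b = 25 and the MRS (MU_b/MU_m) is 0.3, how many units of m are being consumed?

MU_b = 1.5·√b·m^3 and MU_m = 3·b^(1.5)·m^2.
MRS = MU_b/MU_m = (0.5)·m/b.
Substitute b = 25: MRS = m/50. Setting m/50 = 0.3 gives m = 0.3·50 = 15.

m = 15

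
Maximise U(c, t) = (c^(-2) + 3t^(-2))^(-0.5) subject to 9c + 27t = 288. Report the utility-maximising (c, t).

For CES with ρ = -2, MRS = (1/3)·(t/c)^3.
Tangency: set MRS = p_c/p_t = 9/27 = 1/3.
So (t/c)^3 = 1; taking the cube root, t/c = 1, i.e. t = c.
Substitute into the budget 9·c + 27·t = 288: 36·c = 288, so c* = 8 and t* = 8.

c* = 8, t* = 8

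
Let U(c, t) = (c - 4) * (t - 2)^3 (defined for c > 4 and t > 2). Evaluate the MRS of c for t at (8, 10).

MU_c = (t−2)^3, MU_t = 3·(c−4)·(t−2)^2.
MRS = (1/3)·(t−2)/(c−4).
At (8, 10): MRS = 2/3.
That is, one extra unit of c is worth 2/3 units of t at the margin.

MRS = 2/3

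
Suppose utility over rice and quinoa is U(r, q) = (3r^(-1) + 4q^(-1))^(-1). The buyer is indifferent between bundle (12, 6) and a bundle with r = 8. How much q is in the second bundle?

q = 96/13

U depends on (r, q) only through S = 3r^(-1) + 4q^(-1), so equal utility means equal S. At (12, 6): S = 11/12.
With r = 8: 3·8^(-1) = 0.375, so 4q^(-1) = 11/12 − 0.375 = 13/24, i.e. q^(-1) = 13/96.
Hence q = 1/(13/96) = 96/13.
Check: U(8, 96/13) = 1.0909.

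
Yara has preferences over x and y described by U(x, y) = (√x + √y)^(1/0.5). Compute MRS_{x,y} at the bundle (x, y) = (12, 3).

For CES with ρ = 0.5, MRS = √(y/x).
At (12, 3): MRS = 0.5.
The indifference curve has slope −0.5 at this bundle.

MRS = 0.5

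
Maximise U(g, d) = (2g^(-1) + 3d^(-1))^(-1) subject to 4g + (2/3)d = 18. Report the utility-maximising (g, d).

For CES with ρ = -1, MRS = (2/3)·(d/g)^2.
Tangency: set MRS = p_g/p_d = 4/(2/3) = 6.
So (d/g)^2 = 9; taking the square root, d/g = 3, i.e. d = 3·g.
Substitute into the budget 4·g + (2/3)·d = 18: 6·g = 18, so g* = 3 and d* = 3·3 = 9.

g* = 3, d* = 9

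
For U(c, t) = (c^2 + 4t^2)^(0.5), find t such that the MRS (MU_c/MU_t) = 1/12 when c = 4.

For CES with ρ = 2, MRS = (1/4)·(t/c)^(-1).
Setting (1/4)·(t/4)^(-1) = 1/12 gives (t/4)^(-1) = 1/3, so t/4 = 3 and t = 12.

t = 12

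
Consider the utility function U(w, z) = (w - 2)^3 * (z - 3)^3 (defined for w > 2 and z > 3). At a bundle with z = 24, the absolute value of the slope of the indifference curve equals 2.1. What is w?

MU_w = 3·(w−2)^2·(z−3)^3, MU_z = 3·(w−2)^3·(z−3)^2.
MRS = (z−3)/(w−2).
Substitute z = 24: MRS = 21/(w − 2). Setting this equal to 2.1 gives w − 2 = 21/2.1 = 10, so w = 12.

w = 12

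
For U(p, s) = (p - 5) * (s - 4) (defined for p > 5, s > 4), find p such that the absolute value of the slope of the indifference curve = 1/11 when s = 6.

MU_p = (s−4), MU_s = (p−5).
MRS = (s−4)/(p−5).
Substitute s = 6: MRS = 2/(p − 5). Setting this equal to 1/11 gives p − 5 = 2/(1/11) = 22, so p = 27.

p = 27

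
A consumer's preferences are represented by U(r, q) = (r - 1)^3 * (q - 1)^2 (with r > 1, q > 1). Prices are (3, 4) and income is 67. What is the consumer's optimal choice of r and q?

r* = 13, q* = 7

MU_r = 3·(r−1)^2·(q−1)^2, MU_q = 2·(r−1)^3·(q−1).
MRS = (3/2)·(q−1)/(r−1).
Tangency: set MRS = p_r/p_q = 3/4 = 0.75.
So (3/2)·(q − 1)/(r − 1) = 0.75, i.e. (q − 1) = 0.5·(r − 1).
Rewrite the budget in excess-of-subsistence terms: 3·(r − 1) + 4·(q − 1) = 67 − 3·1 − 4·1 = 60.
Substituting, 5·(r − 1) = 60, so r − 1 = 12 and r* = 13.
Then q − 1 = 0.5·12 = 6, so q* = 7.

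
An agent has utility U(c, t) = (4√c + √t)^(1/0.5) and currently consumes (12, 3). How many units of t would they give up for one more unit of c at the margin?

For CES with ρ = 0.5, MRS = (4/1)·√(t/c).
At (12, 3): MRS = 2.
That is, one extra unit of c is worth 2 units of t at the margin.

MRS = 2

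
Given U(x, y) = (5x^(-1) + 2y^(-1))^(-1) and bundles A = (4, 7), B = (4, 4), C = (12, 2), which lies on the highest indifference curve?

Evaluate utility at each bundle:
U(A) = 0.651.
U(B) = 0.571.
U(C) = 0.706.
Highest utility is C, so C ≻ A ≻ B.

Bundle C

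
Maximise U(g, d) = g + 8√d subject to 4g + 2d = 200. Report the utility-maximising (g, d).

g* = 18, d* = 64

MU_g = 1, MU_d = 8/(2√d).
MRS = 1 ÷ (8/(2√d)).
Tangency: set MRS = p_g/p_d = 4/2 = 2.
MRS depends only on d: 0.25·√d = 2 ⇒ √d = 2/0.25 = 8 ⇒ d* = 64.
From the budget, 4·g = 200 − 2·64 = 72, so g* = 18.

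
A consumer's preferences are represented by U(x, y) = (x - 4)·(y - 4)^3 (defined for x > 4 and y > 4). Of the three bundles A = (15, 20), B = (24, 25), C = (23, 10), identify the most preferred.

Bundle B

Evaluate utility at each bundle:
U(A) = 45056.
U(B) = 185220.
U(C) = 4104.
Highest utility is B, so B ≻ A ≻ C.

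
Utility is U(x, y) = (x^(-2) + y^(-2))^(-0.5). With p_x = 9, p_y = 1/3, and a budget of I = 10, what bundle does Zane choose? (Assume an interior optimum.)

For CES with ρ = -2, MRS = (y/x)^3.
Tangency: set MRS = p_x/p_y = 9/(1/3) = 27.
So (y/x)^3 = 27; taking the cube root, y/x = 3, i.e. y = 3·x.
Substitute into the budget 9·x + (1/3)·y = 10: 10·x = 10, so x* = 1 and y* = 3·1 = 3.

x* = 1, y* = 3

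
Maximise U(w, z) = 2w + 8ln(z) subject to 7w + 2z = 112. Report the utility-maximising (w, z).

w* = 12, z* = 14

MU_w = 2, MU_z = 8/z.
MRS = 2 ÷ (8/z).
Tangency: set MRS = p_w/p_z = 7/2 = 3.5.
MRS depends only on z: 0.25·z = 3.5 ⇒ z* = 3.5/0.25 = 14.
From the budget, 7·w = 112 − 2·14 = 84, so w* = 12.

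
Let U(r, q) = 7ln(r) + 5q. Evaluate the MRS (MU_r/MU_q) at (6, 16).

MRS = 7/30

MU_r = 7/r, MU_q = 5.
MRS = 7/r ÷ 5.
At (6, 16): MRS = 7/30.
So at (6, 16) the consumer would give up 7/30 units of q for one more unit of r.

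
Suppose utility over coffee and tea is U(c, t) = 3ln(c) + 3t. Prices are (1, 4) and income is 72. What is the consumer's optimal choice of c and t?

c* = 4, t* = 17

MU_c = 3/c, MU_t = 3.
MRS = 3/c ÷ 3.
Tangency: set MRS = p_c/p_t = 1/4 = 0.25.
MRS depends only on c: 1/c = 0.25 ⇒ c* = 1/0.25 = 4.
From the budget, 4·t = 72 − 1·4 = 68, so t* = 17.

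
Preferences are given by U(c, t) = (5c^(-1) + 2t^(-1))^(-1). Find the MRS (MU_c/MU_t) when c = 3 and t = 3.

For CES with ρ = -1, MRS = (5/2)·(t/c)^2.
At (3, 3): MRS = 2.5.
The indifference curve has slope −2.5 at this bundle.

MRS = 2.5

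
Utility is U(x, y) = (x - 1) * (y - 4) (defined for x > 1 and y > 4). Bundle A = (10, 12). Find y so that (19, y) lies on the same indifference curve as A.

y = 8

U(10, 12) = 72.
Set U(19, y) = 72 and solve.
With x = 19: (19 − 1) = 18, so (y − 4) = 72/18 = 4.
So y = 4 + 4 = 8.
Check: U(19, 8) = 72.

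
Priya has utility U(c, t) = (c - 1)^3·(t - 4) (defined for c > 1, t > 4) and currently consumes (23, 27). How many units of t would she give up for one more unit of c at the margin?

MU_c = 3·(c−1)^2·(t−4), MU_t = (c−1)^3.
MRS = (3/1)·(t−4)/(c−1).
At (23, 27): MRS = 69/22.
So at (23, 27) the consumer would give up 69/22 units of t for one more unit of c.

MRS = 69/22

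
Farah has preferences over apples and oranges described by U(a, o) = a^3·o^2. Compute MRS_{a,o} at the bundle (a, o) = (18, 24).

MU_a = 3·a^2·o^2 and MU_o = 2·a^3·o.
MRS = MU_a/MU_o = (3/2)·o/a.
At (18, 24): MRS = 2.
That is, one extra unit of a is worth 2 units of o at the margin.

MRS = 2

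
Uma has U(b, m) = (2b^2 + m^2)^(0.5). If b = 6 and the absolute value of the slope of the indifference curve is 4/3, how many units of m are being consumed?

m = 9

For CES with ρ = 2, MRS = (2/1)·(m/b)^(-1).
Setting (2/1)·(m/6)^(-1) = 4/3 gives (m/6)^(-1) = 2/3, so m/6 = 1.5 and m = 9.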